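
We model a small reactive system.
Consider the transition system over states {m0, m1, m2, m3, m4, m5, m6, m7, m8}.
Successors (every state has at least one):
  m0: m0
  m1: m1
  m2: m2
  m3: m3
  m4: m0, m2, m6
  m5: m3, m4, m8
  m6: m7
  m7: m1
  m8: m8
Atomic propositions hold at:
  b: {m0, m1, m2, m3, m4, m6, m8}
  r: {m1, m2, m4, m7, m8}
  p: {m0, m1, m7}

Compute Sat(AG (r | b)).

{m0, m1, m2, m3, m4, m6, m7, m8}

Sat(r | b) = {m0, m1, m2, m3, m4, m6, m7, m8}
AG (r | b): greatest fixpoint, start Z0 = {m0, m1, m2, m3, m4, m6, m7, m8}, keep only states in Sat with every successor in Z. Already a fixed point.
Sat(AG (r | b)) = {m0, m1, m2, m3, m4, m6, m7, m8}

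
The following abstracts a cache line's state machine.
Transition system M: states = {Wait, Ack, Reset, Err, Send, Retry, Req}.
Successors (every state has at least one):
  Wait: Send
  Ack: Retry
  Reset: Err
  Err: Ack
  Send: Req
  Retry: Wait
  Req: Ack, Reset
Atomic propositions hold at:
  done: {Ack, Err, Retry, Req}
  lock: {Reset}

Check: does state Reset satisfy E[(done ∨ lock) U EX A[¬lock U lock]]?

No

Sat(done ∨ lock) = {Ack, Reset, Err, Retry, Req}
Sat(¬lock) = {Wait, Ack, Err, Send, Retry, Req}
A[¬lock U lock]: least fixpoint, start Z0 = Sat(lock) = {Reset}, add states in Sat(¬lock) with every successor in Z. Already a fixed point.
Sat(A[¬lock U lock]) = {Reset}
Sat(EX A[¬lock U lock]) = {s : some successor in {Reset}} = {Req}
E[(done ∨ lock) U EX A[¬lock U lock]]: least fixpoint, start Z0 = Sat(EX A[¬lock U lock]) = {Req}, add states in Sat(done ∨ lock) with some successor in Z. Already a fixed point.
Sat(E[(done ∨ lock) U EX A[¬lock U lock]]) = {Req}
Reset ∉ Sat(E[(done ∨ lock) U EX A[¬lock U lock]]) = {Req}, so the formula does not hold at Reset.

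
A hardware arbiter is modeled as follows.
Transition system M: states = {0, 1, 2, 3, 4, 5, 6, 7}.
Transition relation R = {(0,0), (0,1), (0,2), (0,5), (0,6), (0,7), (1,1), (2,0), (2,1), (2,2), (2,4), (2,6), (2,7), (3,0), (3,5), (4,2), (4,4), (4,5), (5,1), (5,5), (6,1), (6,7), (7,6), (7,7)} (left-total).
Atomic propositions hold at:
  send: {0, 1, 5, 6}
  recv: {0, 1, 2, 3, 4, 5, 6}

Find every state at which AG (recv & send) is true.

Sat(recv & send) = {0, 1, 5, 6}
AG (recv & send): greatest fixpoint, start Z0 = {0, 1, 5, 6}, keep only states in Sat with every successor in Z. Z1 = {1, 5}; fixed.
Sat(AG (recv & send)) = {1, 5}

{1, 5}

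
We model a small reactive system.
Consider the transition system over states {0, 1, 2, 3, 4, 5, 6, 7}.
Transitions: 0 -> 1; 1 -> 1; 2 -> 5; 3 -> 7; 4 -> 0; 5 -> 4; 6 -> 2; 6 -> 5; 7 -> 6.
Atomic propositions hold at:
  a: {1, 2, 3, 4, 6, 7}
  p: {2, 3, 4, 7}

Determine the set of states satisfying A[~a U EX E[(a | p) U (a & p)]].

Sat(~a) = {0, 5}
Sat(a | p) = {1, 2, 3, 4, 6, 7}
Sat(a & p) = {2, 3, 4, 7}
E[(a | p) U (a & p)]: least fixpoint, start Z0 = Sat((a & p)) = {2, 3, 4, 7}, add states in Sat(a | p) with some successor in Z. Z1 = {2, 3, 4, 6, 7}; fixed.
Sat(E[(a | p) U (a & p)]) = {2, 3, 4, 6, 7}
Sat(EX E[(a | p) U (a & p)]) = {s : some successor in {2, 3, 4, 6, 7}} = {3, 5, 6, 7}
A[~a U EX E[(a | p) U (a & p)]]: least fixpoint, start Z0 = Sat(EX E[(a | p) U (a & p)]) = {3, 5, 6, 7}, add states in Sat(~a) with every successor in Z. Already a fixed point.
Sat(A[~a U EX E[(a | p) U (a & p)]]) = {3, 5, 6, 7}

{3, 5, 6, 7}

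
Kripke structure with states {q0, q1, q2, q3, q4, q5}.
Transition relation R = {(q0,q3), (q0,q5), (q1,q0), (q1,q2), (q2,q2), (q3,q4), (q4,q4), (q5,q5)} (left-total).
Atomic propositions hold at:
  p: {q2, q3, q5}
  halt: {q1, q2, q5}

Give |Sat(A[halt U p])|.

3

A[halt U p]: least fixpoint, start Z0 = Sat(p) = {q2, q3, q5}, add states in Sat(halt) with every successor in Z. Already a fixed point.
Sat(A[halt U p]) = {q2, q3, q5}
|Sat(A[halt U p])| = |{q2, q3, q5}| = 3.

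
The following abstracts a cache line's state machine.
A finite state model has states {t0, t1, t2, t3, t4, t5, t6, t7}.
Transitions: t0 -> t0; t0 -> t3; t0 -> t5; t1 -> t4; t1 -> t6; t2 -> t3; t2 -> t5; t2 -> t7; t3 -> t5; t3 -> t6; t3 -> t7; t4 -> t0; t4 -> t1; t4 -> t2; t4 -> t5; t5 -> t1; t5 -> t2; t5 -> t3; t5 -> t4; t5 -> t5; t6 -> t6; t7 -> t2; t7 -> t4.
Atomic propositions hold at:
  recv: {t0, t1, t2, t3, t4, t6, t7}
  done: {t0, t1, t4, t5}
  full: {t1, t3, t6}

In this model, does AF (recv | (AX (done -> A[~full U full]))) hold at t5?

No

Sat(~full) = {t0, t2, t4, t5, t7}
A[~full U full]: least fixpoint, start Z0 = Sat(full) = {t1, t3, t6}, add states in Sat(~full) with every successor in Z. Already a fixed point.
Sat(A[~full U full]) = {t1, t3, t6}
Sat(done -> A[~full U full]) = {t1, t2, t3, t6, t7}
Sat(AX (done -> A[~full U full])) = {s : every successor in {t1, t2, t3, t6, t7}} = {t6}
Sat(recv | (AX (done -> A[~full U full]))) = {t0, t1, t2, t3, t4, t6, t7}
AF (recv | (AX (done -> A[~full U full]))): least fixpoint, start Z0 = {t0, t1, t2, t3, t4, t6, t7}, add states with every successor in Z. Already a fixed point.
Sat(AF (recv | (AX (done -> A[~full U full])))) = {t0, t1, t2, t3, t4, t6, t7}
t5 ∉ Sat(AF (recv | (AX (done -> A[~full U full])))) = {t0, t1, t2, t3, t4, t6, t7}, so the formula does not hold at t5.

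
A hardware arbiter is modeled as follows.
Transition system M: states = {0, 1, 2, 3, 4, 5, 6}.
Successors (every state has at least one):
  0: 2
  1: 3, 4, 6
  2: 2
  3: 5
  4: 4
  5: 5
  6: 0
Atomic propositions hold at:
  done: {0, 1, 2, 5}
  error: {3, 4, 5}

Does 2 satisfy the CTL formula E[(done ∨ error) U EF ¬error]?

Yes

Sat(done ∨ error) = {0, 1, 2, 3, 4, 5}
Sat(¬error) = {0, 1, 2, 6}
EF ¬error: least fixpoint, start Z0 = {0, 1, 2, 6}, add states with some successor in Z. Already a fixed point.
Sat(EF ¬error) = {0, 1, 2, 6}
E[(done ∨ error) U EF ¬error]: least fixpoint, start Z0 = Sat(EF ¬error) = {0, 1, 2, 6}, add states in Sat(done ∨ error) with some successor in Z. Already a fixed point.
Sat(E[(done ∨ error) U EF ¬error]) = {0, 1, 2, 6}
2 ∈ Sat(E[(done ∨ error) U EF ¬error]) = {0, 1, 2, 6}, so the formula holds at 2.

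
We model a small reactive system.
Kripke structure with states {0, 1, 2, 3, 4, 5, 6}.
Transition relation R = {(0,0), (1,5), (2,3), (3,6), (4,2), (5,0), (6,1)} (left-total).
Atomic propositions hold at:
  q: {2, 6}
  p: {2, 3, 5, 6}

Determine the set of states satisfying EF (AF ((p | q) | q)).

{1, 2, 3, 4, 5, 6}

Sat(p | q) = {2, 3, 5, 6}
Sat((p | q) | q) = {2, 3, 5, 6}
AF ((p | q) | q): least fixpoint, start Z0 = {2, 3, 5, 6}, add states with every successor in Z. Z1 = {1, 2, 3, 4, 5, 6}; fixed.
Sat(AF ((p | q) | q)) = {1, 2, 3, 4, 5, 6}
EF (AF ((p | q) | q)): least fixpoint, start Z0 = {1, 2, 3, 4, 5, 6}, add states with some successor in Z. Already a fixed point.
Sat(EF (AF ((p | q) | q))) = {1, 2, 3, 4, 5, 6}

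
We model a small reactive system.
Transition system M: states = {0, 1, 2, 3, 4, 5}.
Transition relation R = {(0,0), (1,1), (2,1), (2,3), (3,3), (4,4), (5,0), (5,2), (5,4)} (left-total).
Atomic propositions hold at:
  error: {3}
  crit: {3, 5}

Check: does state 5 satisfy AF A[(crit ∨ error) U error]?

Sat(crit ∨ error) = {3, 5}
A[(crit ∨ error) U error]: least fixpoint, start Z0 = Sat(error) = {3}, add states in Sat(crit ∨ error) with every successor in Z. Already a fixed point.
Sat(A[(crit ∨ error) U error]) = {3}
AF A[(crit ∨ error) U error]: least fixpoint, start Z0 = {3}, add states with every successor in Z. Already a fixed point.
Sat(AF A[(crit ∨ error) U error]) = {3}
5 ∉ Sat(AF A[(crit ∨ error) U error]) = {3}, so the formula does not hold at 5.

No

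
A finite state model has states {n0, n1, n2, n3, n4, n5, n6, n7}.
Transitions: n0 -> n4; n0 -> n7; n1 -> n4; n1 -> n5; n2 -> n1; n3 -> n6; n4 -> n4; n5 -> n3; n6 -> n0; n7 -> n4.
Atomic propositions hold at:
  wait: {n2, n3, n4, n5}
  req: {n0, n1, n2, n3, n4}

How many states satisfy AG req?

AG req: greatest fixpoint, start Z0 = {n0, n1, n2, n3, n4}, keep only states in Sat with every successor in Z. Z1 = {n2, n4}; Z2 = {n4}; fixed.
Sat(AG req) = {n4}
|Sat(AG req)| = |{n4}| = 1.

1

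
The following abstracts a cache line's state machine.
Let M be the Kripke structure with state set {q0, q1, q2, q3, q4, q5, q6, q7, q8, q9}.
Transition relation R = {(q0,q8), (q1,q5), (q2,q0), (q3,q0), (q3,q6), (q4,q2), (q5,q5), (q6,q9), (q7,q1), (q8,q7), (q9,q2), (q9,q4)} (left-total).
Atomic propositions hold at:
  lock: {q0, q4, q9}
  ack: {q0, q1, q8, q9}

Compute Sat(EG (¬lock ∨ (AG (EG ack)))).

{q1, q5, q7, q8}

Sat(¬lock) = {q1, q2, q3, q5, q6, q7, q8}
EG ack: greatest fixpoint, start Z0 = {q0, q1, q8, q9}, keep only states in Sat with some successor in Z. Z1 = {q0}; Z2 = ∅; fixed.
Sat(EG ack) = ∅
AG (EG ack): greatest fixpoint, start Z0 = ∅, keep only states in Sat with every successor in Z. Already a fixed point.
Sat(AG (EG ack)) = ∅
Sat(¬lock ∨ (AG (EG ack))) = {q1, q2, q3, q5, q6, q7, q8}
EG (¬lock ∨ (AG (EG ack))): greatest fixpoint, start Z0 = {q1, q2, q3, q5, q6, q7, q8}, keep only states in Sat with some successor in Z. Z1 = {q1, q3, q5, q7, q8}; Z2 = {q1, q5, q7, q8}; fixed.
Sat(EG (¬lock ∨ (AG (EG ack)))) = {q1, q5, q7, q8}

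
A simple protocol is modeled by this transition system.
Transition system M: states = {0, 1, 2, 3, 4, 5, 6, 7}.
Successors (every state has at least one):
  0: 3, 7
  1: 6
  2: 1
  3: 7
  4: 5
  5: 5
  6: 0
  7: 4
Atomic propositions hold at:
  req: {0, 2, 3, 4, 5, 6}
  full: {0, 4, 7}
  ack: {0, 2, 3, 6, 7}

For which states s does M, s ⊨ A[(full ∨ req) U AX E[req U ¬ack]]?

{0, 2, 3, 4, 5, 6, 7}

Sat(full ∨ req) = {0, 2, 3, 4, 5, 6, 7}
Sat(¬ack) = {1, 4, 5}
E[req U ¬ack]: least fixpoint, start Z0 = Sat(¬ack) = {1, 4, 5}, add states in Sat(req) with some successor in Z. Z1 = {1, 2, 4, 5}; fixed.
Sat(E[req U ¬ack]) = {1, 2, 4, 5}
Sat(AX E[req U ¬ack]) = {s : every successor in {1, 2, 4, 5}} = {2, 4, 5, 7}
A[(full ∨ req) U AX E[req U ¬ack]]: least fixpoint, start Z0 = Sat(AX E[req U ¬ack]) = {2, 4, 5, 7}, add states in Sat(full ∨ req) with every successor in Z. Z1 = {2, 3, 4, 5, 7}; Z2 = {0, 2, 3, 4, 5, 7}; Z3 = {0, 2, 3, 4, 5, 6, 7}; fixed.
Sat(A[(full ∨ req) U AX E[req U ¬ack]]) = {0, 2, 3, 4, 5, 6, 7}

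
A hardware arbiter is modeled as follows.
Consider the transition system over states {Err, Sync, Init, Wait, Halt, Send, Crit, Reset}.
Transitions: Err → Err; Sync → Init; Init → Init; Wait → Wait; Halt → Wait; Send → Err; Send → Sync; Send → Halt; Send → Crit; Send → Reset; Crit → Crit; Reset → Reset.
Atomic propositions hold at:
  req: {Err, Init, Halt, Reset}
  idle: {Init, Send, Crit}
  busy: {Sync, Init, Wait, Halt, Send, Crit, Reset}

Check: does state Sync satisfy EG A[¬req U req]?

Sat(¬req) = {Sync, Wait, Send, Crit}
A[¬req U req]: least fixpoint, start Z0 = Sat(req) = {Err, Init, Halt, Reset}, add states in Sat(¬req) with every successor in Z. Z1 = {Err, Sync, Init, Halt, Reset}; fixed.
Sat(A[¬req U req]) = {Err, Sync, Init, Halt, Reset}
EG A[¬req U req]: greatest fixpoint, start Z0 = {Err, Sync, Init, Halt, Reset}, keep only states in Sat with some successor in Z. Z1 = {Err, Sync, Init, Reset}; fixed.
Sat(EG A[¬req U req]) = {Err, Sync, Init, Reset}
Sync ∈ Sat(EG A[¬req U req]) = {Err, Sync, Init, Reset}, so the formula holds at Sync.

Yes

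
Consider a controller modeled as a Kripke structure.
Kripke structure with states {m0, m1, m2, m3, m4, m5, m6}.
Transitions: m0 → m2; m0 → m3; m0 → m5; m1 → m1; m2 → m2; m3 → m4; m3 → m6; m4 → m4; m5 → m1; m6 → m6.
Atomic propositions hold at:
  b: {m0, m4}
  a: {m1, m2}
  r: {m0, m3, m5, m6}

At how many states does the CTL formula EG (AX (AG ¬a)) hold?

3

Sat(¬a) = {m0, m3, m4, m5, m6}
AG ¬a: greatest fixpoint, start Z0 = {m0, m3, m4, m5, m6}, keep only states in Sat with every successor in Z. Z1 = {m3, m4, m6}; fixed.
Sat(AG ¬a) = {m3, m4, m6}
Sat(AX (AG ¬a)) = {s : every successor in {m3, m4, m6}} = {m3, m4, m6}
EG (AX (AG ¬a)): greatest fixpoint, start Z0 = {m3, m4, m6}, keep only states in Sat with some successor in Z. Already a fixed point.
Sat(EG (AX (AG ¬a))) = {m3, m4, m6}
|Sat(EG (AX (AG ¬a)))| = |{m3, m4, m6}| = 3.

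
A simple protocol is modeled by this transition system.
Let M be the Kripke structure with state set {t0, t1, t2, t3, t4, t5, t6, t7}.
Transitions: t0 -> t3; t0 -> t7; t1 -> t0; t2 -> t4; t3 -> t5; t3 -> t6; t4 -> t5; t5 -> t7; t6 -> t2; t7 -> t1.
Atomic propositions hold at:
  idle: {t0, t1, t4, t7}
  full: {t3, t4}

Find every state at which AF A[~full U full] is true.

Sat(~full) = {t0, t1, t2, t5, t6, t7}
A[~full U full]: least fixpoint, start Z0 = Sat(full) = {t3, t4}, add states in Sat(~full) with every successor in Z. Z1 = {t2, t3, t4}; Z2 = {t2, t3, t4, t6}; fixed.
Sat(A[~full U full]) = {t2, t3, t4, t6}
AF A[~full U full]: least fixpoint, start Z0 = {t2, t3, t4, t6}, add states with every successor in Z. Already a fixed point.
Sat(AF A[~full U full]) = {t2, t3, t4, t6}

{t2, t3, t4, t6}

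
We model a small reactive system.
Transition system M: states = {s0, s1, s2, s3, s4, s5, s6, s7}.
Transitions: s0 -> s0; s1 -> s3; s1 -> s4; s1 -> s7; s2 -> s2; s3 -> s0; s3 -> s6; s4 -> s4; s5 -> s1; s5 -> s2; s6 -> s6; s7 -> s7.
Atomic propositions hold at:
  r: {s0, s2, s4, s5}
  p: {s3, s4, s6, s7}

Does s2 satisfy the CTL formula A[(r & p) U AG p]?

No

Sat(r & p) = {s4}
AG p: greatest fixpoint, start Z0 = {s3, s4, s6, s7}, keep only states in Sat with every successor in Z. Z1 = {s4, s6, s7}; fixed.
Sat(AG p) = {s4, s6, s7}
A[(r & p) U AG p]: least fixpoint, start Z0 = Sat(AG p) = {s4, s6, s7}, add states in Sat(r & p) with every successor in Z. Already a fixed point.
Sat(A[(r & p) U AG p]) = {s4, s6, s7}
s2 ∉ Sat(A[(r & p) U AG p]) = {s4, s6, s7}, so the formula does not hold at s2.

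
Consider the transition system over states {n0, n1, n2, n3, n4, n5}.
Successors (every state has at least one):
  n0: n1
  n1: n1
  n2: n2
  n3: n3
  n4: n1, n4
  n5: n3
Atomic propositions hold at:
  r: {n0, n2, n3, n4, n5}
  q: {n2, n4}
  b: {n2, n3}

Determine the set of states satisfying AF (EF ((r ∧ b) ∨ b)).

{n2, n3, n5}

Sat(r ∧ b) = {n2, n3}
Sat((r ∧ b) ∨ b) = {n2, n3}
EF ((r ∧ b) ∨ b): least fixpoint, start Z0 = {n2, n3}, add states with some successor in Z. Z1 = {n2, n3, n5}; fixed.
Sat(EF ((r ∧ b) ∨ b)) = {n2, n3, n5}
AF (EF ((r ∧ b) ∨ b)): least fixpoint, start Z0 = {n2, n3, n5}, add states with every successor in Z. Already a fixed point.
Sat(AF (EF ((r ∧ b) ∨ b))) = {n2, n3, n5}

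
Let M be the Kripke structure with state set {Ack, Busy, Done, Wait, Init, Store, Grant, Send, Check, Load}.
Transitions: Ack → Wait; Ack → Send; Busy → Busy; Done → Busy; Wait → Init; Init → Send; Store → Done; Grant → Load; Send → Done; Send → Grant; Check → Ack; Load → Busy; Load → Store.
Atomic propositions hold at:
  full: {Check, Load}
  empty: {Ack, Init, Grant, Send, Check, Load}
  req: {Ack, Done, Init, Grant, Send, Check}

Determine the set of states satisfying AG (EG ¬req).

Sat(¬req) = {Busy, Wait, Store, Load}
EG ¬req: greatest fixpoint, start Z0 = {Busy, Wait, Store, Load}, keep only states in Sat with some successor in Z. Z1 = {Busy, Load}; fixed.
Sat(EG ¬req) = {Busy, Load}
AG (EG ¬req): greatest fixpoint, start Z0 = {Busy, Load}, keep only states in Sat with every successor in Z. Z1 = {Busy}; fixed.
Sat(AG (EG ¬req)) = {Busy}

{Busy}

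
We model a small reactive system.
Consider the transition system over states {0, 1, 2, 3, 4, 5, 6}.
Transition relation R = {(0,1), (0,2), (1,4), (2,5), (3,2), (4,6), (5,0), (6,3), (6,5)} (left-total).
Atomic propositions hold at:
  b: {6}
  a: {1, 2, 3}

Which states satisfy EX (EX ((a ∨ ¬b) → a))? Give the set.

Sat(¬b) = {0, 1, 2, 3, 4, 5}
Sat(a ∨ ¬b) = {0, 1, 2, 3, 4, 5}
Sat((a ∨ ¬b) → a) = {1, 2, 3, 6}
Sat(EX ((a ∨ ¬b) → a)) = {s : some successor in {1, 2, 3, 6}} = {0, 3, 4, 6}
Sat(EX (EX ((a ∨ ¬b) → a))) = {s : some successor in {0, 3, 4, 6}} = {1, 4, 5, 6}

{1, 4, 5, 6}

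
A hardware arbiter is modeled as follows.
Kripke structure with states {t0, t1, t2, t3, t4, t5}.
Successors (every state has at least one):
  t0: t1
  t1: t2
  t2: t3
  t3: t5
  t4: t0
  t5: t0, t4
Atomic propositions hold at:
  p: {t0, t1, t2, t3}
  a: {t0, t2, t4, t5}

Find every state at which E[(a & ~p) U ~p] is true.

{t4, t5}

Sat(~p) = {t4, t5}
Sat(a & ~p) = {t4, t5}
E[(a & ~p) U ~p]: least fixpoint, start Z0 = Sat(~p) = {t4, t5}, add states in Sat(a & ~p) with some successor in Z. Already a fixed point.
Sat(E[(a & ~p) U ~p]) = {t4, t5}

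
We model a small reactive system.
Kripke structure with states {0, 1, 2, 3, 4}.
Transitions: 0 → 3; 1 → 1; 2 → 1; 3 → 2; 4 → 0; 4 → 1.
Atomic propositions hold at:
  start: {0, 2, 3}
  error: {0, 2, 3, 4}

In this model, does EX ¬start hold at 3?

No

Sat(¬start) = {1, 4}
Sat(EX ¬start) = {s : some successor in {1, 4}} = {1, 2, 4}
3 ∉ Sat(EX ¬start) = {1, 2, 4}, so the formula does not hold at 3.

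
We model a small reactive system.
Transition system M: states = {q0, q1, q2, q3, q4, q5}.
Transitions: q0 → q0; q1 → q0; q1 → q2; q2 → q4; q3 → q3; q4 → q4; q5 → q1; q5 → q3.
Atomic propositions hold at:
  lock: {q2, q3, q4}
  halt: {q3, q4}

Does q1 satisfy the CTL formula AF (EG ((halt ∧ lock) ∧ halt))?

No

Sat(halt ∧ lock) = {q3, q4}
Sat((halt ∧ lock) ∧ halt) = {q3, q4}
EG ((halt ∧ lock) ∧ halt): greatest fixpoint, start Z0 = {q3, q4}, keep only states in Sat with some successor in Z. Already a fixed point.
Sat(EG ((halt ∧ lock) ∧ halt)) = {q3, q4}
AF (EG ((halt ∧ lock) ∧ halt)): least fixpoint, start Z0 = {q3, q4}, add states with every successor in Z. Z1 = {q2, q3, q4}; fixed.
Sat(AF (EG ((halt ∧ lock) ∧ halt))) = {q2, q3, q4}
q1 ∉ Sat(AF (EG ((halt ∧ lock) ∧ halt))) = {q2, q3, q4}, so the formula does not hold at q1.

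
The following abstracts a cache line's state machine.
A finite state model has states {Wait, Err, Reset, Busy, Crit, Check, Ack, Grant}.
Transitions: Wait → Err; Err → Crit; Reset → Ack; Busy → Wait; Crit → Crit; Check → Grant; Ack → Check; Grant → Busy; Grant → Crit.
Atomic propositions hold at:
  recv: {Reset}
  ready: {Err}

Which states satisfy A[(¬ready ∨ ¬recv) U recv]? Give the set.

{Reset}

Sat(¬ready) = {Wait, Reset, Busy, Crit, Check, Ack, Grant}
Sat(¬recv) = {Wait, Err, Busy, Crit, Check, Ack, Grant}
Sat(¬ready ∨ ¬recv) = {Wait, Err, Reset, Busy, Crit, Check, Ack, Grant}
A[(¬ready ∨ ¬recv) U recv]: least fixpoint, start Z0 = Sat(recv) = {Reset}, add states in Sat(¬ready ∨ ¬recv) with every successor in Z. Already a fixed point.
Sat(A[(¬ready ∨ ¬recv) U recv]) = {Reset}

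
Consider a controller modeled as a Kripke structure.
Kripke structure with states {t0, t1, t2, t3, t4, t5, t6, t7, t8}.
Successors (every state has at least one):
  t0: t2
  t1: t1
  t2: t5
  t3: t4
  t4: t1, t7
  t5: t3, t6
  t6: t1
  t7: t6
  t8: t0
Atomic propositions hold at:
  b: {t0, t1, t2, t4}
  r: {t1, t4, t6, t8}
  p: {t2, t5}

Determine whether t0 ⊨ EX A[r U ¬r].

Sat(¬r) = {t0, t2, t3, t5, t7}
A[r U ¬r]: least fixpoint, start Z0 = Sat(¬r) = {t0, t2, t3, t5, t7}, add states in Sat(r) with every successor in Z. Z1 = {t0, t2, t3, t5, t7, t8}; fixed.
Sat(A[r U ¬r]) = {t0, t2, t3, t5, t7, t8}
Sat(EX A[r U ¬r]) = {s : some successor in {t0, t2, t3, t5, t7, t8}} = {t0, t2, t4, t5, t8}
t0 ∈ Sat(EX A[r U ¬r]) = {t0, t2, t4, t5, t8}, so the formula holds at t0.

Yes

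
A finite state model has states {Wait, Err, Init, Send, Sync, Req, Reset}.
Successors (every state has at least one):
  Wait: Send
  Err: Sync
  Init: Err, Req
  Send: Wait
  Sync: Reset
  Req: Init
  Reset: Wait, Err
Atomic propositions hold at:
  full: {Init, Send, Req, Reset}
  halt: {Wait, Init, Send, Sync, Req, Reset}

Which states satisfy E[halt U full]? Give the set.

{Wait, Init, Send, Sync, Req, Reset}

E[halt U full]: least fixpoint, start Z0 = Sat(full) = {Init, Send, Req, Reset}, add states in Sat(halt) with some successor in Z. Z1 = {Wait, Init, Send, Sync, Req, Reset}; fixed.
Sat(E[halt U full]) = {Wait, Init, Send, Sync, Req, Reset}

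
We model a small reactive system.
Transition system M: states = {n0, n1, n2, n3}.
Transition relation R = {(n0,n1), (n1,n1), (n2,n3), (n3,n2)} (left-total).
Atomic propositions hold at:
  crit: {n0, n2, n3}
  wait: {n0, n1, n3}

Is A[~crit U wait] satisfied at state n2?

No

Sat(~crit) = {n1}
A[~crit U wait]: least fixpoint, start Z0 = Sat(wait) = {n0, n1, n3}, add states in Sat(~crit) with every successor in Z. Already a fixed point.
Sat(A[~crit U wait]) = {n0, n1, n3}
n2 ∉ Sat(A[~crit U wait]) = {n0, n1, n3}, so the formula does not hold at n2.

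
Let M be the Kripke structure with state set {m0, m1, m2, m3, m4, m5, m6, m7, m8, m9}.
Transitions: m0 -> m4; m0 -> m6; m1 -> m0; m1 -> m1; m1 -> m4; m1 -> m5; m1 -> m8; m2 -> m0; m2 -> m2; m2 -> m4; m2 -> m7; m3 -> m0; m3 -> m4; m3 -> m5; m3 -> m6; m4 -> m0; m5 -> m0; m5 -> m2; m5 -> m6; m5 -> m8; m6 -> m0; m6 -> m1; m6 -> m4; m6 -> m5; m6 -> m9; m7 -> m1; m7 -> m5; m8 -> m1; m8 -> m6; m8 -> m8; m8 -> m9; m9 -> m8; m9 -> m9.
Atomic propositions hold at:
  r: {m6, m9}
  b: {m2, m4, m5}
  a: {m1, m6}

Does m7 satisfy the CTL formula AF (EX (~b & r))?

No

Sat(~b) = {m0, m1, m3, m6, m7, m8, m9}
Sat(~b & r) = {m6, m9}
Sat(EX (~b & r)) = {s : some successor in {m6, m9}} = {m0, m3, m5, m6, m8, m9}
AF (EX (~b & r)): least fixpoint, start Z0 = {m0, m3, m5, m6, m8, m9}, add states with every successor in Z. Z1 = {m0, m3, m4, m5, m6, m8, m9}; fixed.
Sat(AF (EX (~b & r))) = {m0, m3, m4, m5, m6, m8, m9}
m7 ∉ Sat(AF (EX (~b & r))) = {m0, m3, m4, m5, m6, m8, m9}, so the formula does not hold at m7.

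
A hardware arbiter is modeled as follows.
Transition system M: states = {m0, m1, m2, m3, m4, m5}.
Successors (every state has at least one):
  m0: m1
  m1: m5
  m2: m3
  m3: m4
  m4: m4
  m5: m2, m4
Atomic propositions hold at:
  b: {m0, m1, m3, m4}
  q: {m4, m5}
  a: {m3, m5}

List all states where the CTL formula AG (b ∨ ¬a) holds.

Sat(¬a) = {m0, m1, m2, m4}
Sat(b ∨ ¬a) = {m0, m1, m2, m3, m4}
AG (b ∨ ¬a): greatest fixpoint, start Z0 = {m0, m1, m2, m3, m4}, keep only states in Sat with every successor in Z. Z1 = {m0, m2, m3, m4}; Z2 = {m2, m3, m4}; fixed.
Sat(AG (b ∨ ¬a)) = {m2, m3, m4}

{m2, m3, m4}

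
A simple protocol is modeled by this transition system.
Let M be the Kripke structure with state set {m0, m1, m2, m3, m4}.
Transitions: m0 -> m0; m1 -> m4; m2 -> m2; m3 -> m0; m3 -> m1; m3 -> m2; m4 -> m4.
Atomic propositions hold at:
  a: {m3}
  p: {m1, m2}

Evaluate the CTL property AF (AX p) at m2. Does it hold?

Yes

Sat(AX p) = {s : every successor in {m1, m2}} = {m2}
AF (AX p): least fixpoint, start Z0 = {m2}, add states with every successor in Z. Already a fixed point.
Sat(AF (AX p)) = {m2}
m2 ∈ Sat(AF (AX p)) = {m2}, so the formula holds at m2.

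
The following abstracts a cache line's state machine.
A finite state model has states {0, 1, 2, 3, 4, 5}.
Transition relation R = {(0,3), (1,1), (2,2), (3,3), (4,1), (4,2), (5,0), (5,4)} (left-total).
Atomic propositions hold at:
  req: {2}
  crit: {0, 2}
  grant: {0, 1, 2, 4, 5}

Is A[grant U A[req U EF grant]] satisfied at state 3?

No

EF grant: least fixpoint, start Z0 = {0, 1, 2, 4, 5}, add states with some successor in Z. Already a fixed point.
Sat(EF grant) = {0, 1, 2, 4, 5}
A[req U EF grant]: least fixpoint, start Z0 = Sat(EF grant) = {0, 1, 2, 4, 5}, add states in Sat(req) with every successor in Z. Already a fixed point.
Sat(A[req U EF grant]) = {0, 1, 2, 4, 5}
A[grant U A[req U EF grant]]: least fixpoint, start Z0 = Sat(A[req U EF grant]) = {0, 1, 2, 4, 5}, add states in Sat(grant) with every successor in Z. Already a fixed point.
Sat(A[grant U A[req U EF grant]]) = {0, 1, 2, 4, 5}
3 ∉ Sat(A[grant U A[req U EF grant]]) = {0, 1, 2, 4, 5}, so the formula does not hold at 3.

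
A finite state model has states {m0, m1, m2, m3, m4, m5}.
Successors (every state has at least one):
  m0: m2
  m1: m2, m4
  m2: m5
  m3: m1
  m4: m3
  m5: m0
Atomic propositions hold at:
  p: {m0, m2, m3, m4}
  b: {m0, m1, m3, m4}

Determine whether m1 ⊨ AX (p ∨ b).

Sat(p ∨ b) = {m0, m1, m2, m3, m4}
Sat(AX (p ∨ b)) = {s : every successor in {m0, m1, m2, m3, m4}} = {m0, m1, m3, m4, m5}
m1 ∈ Sat(AX (p ∨ b)) = {m0, m1, m3, m4, m5}, so the formula holds at m1.

Yes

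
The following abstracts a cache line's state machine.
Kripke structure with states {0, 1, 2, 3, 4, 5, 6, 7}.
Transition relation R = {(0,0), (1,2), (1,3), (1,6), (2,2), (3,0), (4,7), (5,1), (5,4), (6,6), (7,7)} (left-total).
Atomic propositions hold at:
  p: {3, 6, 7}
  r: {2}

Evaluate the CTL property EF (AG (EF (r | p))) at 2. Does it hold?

Sat(r | p) = {2, 3, 6, 7}
EF (r | p): least fixpoint, start Z0 = {2, 3, 6, 7}, add states with some successor in Z. Z1 = {1, 2, 3, 4, 6, 7}; Z2 = {1, 2, 3, 4, 5, 6, 7}; fixed.
Sat(EF (r | p)) = {1, 2, 3, 4, 5, 6, 7}
AG (EF (r | p)): greatest fixpoint, start Z0 = {1, 2, 3, 4, 5, 6, 7}, keep only states in Sat with every successor in Z. Z1 = {1, 2, 4, 5, 6, 7}; Z2 = {2, 4, 5, 6, 7}; Z3 = {2, 4, 6, 7}; fixed.
Sat(AG (EF (r | p))) = {2, 4, 6, 7}
EF (AG (EF (r | p))): least fixpoint, start Z0 = {2, 4, 6, 7}, add states with some successor in Z. Z1 = {1, 2, 4, 5, 6, 7}; fixed.
Sat(EF (AG (EF (r | p)))) = {1, 2, 4, 5, 6, 7}
2 ∈ Sat(EF (AG (EF (r | p)))) = {1, 2, 4, 5, 6, 7}, so the formula holds at 2.

Yes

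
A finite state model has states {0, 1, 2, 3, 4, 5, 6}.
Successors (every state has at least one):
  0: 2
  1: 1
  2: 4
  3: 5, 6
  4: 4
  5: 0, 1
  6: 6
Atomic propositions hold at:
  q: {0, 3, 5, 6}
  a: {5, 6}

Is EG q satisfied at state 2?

EG q: greatest fixpoint, start Z0 = {0, 3, 5, 6}, keep only states in Sat with some successor in Z. Z1 = {3, 5, 6}; Z2 = {3, 6}; fixed.
Sat(EG q) = {3, 6}
2 ∉ Sat(EG q) = {3, 6}, so the formula does not hold at 2.

No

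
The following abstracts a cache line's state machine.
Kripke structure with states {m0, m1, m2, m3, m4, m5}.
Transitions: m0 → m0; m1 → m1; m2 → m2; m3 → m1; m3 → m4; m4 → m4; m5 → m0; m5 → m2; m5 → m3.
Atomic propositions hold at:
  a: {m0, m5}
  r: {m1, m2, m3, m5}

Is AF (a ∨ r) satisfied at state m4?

No

Sat(a ∨ r) = {m0, m1, m2, m3, m5}
AF (a ∨ r): least fixpoint, start Z0 = {m0, m1, m2, m3, m5}, add states with every successor in Z. Already a fixed point.
Sat(AF (a ∨ r)) = {m0, m1, m2, m3, m5}
m4 ∉ Sat(AF (a ∨ r)) = {m0, m1, m2, m3, m5}, so the formula does not hold at m4.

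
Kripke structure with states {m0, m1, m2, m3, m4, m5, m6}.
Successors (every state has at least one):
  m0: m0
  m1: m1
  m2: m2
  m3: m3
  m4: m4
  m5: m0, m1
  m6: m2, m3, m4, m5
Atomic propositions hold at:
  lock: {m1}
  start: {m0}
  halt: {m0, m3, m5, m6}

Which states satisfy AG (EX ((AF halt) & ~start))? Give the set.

{m3}

AF halt: least fixpoint, start Z0 = {m0, m3, m5, m6}, add states with every successor in Z. Already a fixed point.
Sat(AF halt) = {m0, m3, m5, m6}
Sat(~start) = {m1, m2, m3, m4, m5, m6}
Sat((AF halt) & ~start) = {m3, m5, m6}
Sat(EX ((AF halt) & ~start)) = {s : some successor in {m3, m5, m6}} = {m3, m6}
AG (EX ((AF halt) & ~start)): greatest fixpoint, start Z0 = {m3, m6}, keep only states in Sat with every successor in Z. Z1 = {m3}; fixed.
Sat(AG (EX ((AF halt) & ~start))) = {m3}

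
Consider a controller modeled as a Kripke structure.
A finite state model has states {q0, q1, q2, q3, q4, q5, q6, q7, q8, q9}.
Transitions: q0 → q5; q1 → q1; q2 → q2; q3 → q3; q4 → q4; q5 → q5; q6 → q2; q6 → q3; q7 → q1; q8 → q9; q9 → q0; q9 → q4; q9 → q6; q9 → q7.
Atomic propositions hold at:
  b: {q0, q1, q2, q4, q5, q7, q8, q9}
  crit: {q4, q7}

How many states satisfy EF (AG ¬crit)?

Sat(¬crit) = {q0, q1, q2, q3, q5, q6, q8, q9}
AG ¬crit: greatest fixpoint, start Z0 = {q0, q1, q2, q3, q5, q6, q8, q9}, keep only states in Sat with every successor in Z. Z1 = {q0, q1, q2, q3, q5, q6, q8}; Z2 = {q0, q1, q2, q3, q5, q6}; fixed.
Sat(AG ¬crit) = {q0, q1, q2, q3, q5, q6}
EF (AG ¬crit): least fixpoint, start Z0 = {q0, q1, q2, q3, q5, q6}, add states with some successor in Z. Z1 = {q0, q1, q2, q3, q5, q6, q7, q9}; Z2 = {q0, q1, q2, q3, q5, q6, q7, q8, q9}; fixed.
Sat(EF (AG ¬crit)) = {q0, q1, q2, q3, q5, q6, q7, q8, q9}
|Sat(EF (AG ¬crit))| = |{q0, q1, q2, q3, q5, q6, q7, q8, q9}| = 9.

9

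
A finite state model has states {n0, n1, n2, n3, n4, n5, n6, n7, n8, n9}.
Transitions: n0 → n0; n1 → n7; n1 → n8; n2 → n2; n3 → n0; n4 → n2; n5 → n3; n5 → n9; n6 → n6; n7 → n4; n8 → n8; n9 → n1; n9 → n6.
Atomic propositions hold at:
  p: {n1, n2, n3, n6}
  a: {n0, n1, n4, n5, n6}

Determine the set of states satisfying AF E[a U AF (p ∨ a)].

Sat(p ∨ a) = {n0, n1, n2, n3, n4, n5, n6}
AF (p ∨ a): least fixpoint, start Z0 = {n0, n1, n2, n3, n4, n5, n6}, add states with every successor in Z. Z1 = {n0, n1, n2, n3, n4, n5, n6, n7, n9}; fixed.
Sat(AF (p ∨ a)) = {n0, n1, n2, n3, n4, n5, n6, n7, n9}
E[a U AF (p ∨ a)]: least fixpoint, start Z0 = Sat(AF (p ∨ a)) = {n0, n1, n2, n3, n4, n5, n6, n7, n9}, add states in Sat(a) with some successor in Z. Already a fixed point.
Sat(E[a U AF (p ∨ a)]) = {n0, n1, n2, n3, n4, n5, n6, n7, n9}
AF E[a U AF (p ∨ a)]: least fixpoint, start Z0 = {n0, n1, n2, n3, n4, n5, n6, n7, n9}, add states with every successor in Z. Already a fixed point.
Sat(AF E[a U AF (p ∨ a)]) = {n0, n1, n2, n3, n4, n5, n6, n7, n9}

{n0, n1, n2, n3, n4, n5, n6, n7, n9}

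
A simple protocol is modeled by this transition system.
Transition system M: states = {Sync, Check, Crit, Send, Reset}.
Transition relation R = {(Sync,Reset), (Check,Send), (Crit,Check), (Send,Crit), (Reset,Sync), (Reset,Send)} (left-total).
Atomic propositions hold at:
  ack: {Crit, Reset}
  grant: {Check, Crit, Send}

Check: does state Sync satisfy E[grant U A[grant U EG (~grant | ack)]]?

Yes

Sat(~grant) = {Sync, Reset}
Sat(~grant | ack) = {Sync, Crit, Reset}
EG (~grant | ack): greatest fixpoint, start Z0 = {Sync, Crit, Reset}, keep only states in Sat with some successor in Z. Z1 = {Sync, Reset}; fixed.
Sat(EG (~grant | ack)) = {Sync, Reset}
A[grant U EG (~grant | ack)]: least fixpoint, start Z0 = Sat(EG (~grant | ack)) = {Sync, Reset}, add states in Sat(grant) with every successor in Z. Already a fixed point.
Sat(A[grant U EG (~grant | ack)]) = {Sync, Reset}
E[grant U A[grant U EG (~grant | ack)]]: least fixpoint, start Z0 = Sat(A[grant U EG (~grant | ack)]) = {Sync, Reset}, add states in Sat(grant) with some successor in Z. Already a fixed point.
Sat(E[grant U A[grant U EG (~grant | ack)]]) = {Sync, Reset}
Sync ∈ Sat(E[grant U A[grant U EG (~grant | ack)]]) = {Sync, Reset}, so the formula holds at Sync.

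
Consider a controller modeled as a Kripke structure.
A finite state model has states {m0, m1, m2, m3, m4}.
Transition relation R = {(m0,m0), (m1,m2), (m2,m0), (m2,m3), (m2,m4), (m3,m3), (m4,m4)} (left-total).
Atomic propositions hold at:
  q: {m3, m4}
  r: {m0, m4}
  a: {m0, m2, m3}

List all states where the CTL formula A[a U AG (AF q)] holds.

AF q: least fixpoint, start Z0 = {m3, m4}, add states with every successor in Z. Already a fixed point.
Sat(AF q) = {m3, m4}
AG (AF q): greatest fixpoint, start Z0 = {m3, m4}, keep only states in Sat with every successor in Z. Already a fixed point.
Sat(AG (AF q)) = {m3, m4}
A[a U AG (AF q)]: least fixpoint, start Z0 = Sat(AG (AF q)) = {m3, m4}, add states in Sat(a) with every successor in Z. Already a fixed point.
Sat(A[a U AG (AF q)]) = {m3, m4}

{m3, m4}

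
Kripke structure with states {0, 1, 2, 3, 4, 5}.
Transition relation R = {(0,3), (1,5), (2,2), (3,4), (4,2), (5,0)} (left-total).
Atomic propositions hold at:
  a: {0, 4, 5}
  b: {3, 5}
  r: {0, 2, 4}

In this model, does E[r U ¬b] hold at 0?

Sat(¬b) = {0, 1, 2, 4}
E[r U ¬b]: least fixpoint, start Z0 = Sat(¬b) = {0, 1, 2, 4}, add states in Sat(r) with some successor in Z. Already a fixed point.
Sat(E[r U ¬b]) = {0, 1, 2, 4}
0 ∈ Sat(E[r U ¬b]) = {0, 1, 2, 4}, so the formula holds at 0.

Yes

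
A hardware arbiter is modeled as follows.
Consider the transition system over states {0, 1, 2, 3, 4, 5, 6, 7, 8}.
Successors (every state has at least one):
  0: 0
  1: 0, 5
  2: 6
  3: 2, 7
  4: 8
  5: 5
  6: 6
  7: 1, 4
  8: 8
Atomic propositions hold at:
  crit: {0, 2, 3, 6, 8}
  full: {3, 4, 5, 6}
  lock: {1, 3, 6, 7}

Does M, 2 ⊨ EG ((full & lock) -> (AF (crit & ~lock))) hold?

Sat(full & lock) = {3, 6}
Sat(~lock) = {0, 2, 4, 5, 8}
Sat(crit & ~lock) = {0, 2, 8}
AF (crit & ~lock): least fixpoint, start Z0 = {0, 2, 8}, add states with every successor in Z. Z1 = {0, 2, 4, 8}; fixed.
Sat(AF (crit & ~lock)) = {0, 2, 4, 8}
Sat((full & lock) -> (AF (crit & ~lock))) = {0, 1, 2, 4, 5, 7, 8}
EG ((full & lock) -> (AF (crit & ~lock))): greatest fixpoint, start Z0 = {0, 1, 2, 4, 5, 7, 8}, keep only states in Sat with some successor in Z. Z1 = {0, 1, 4, 5, 7, 8}; fixed.
Sat(EG ((full & lock) -> (AF (crit & ~lock)))) = {0, 1, 4, 5, 7, 8}
2 ∉ Sat(EG ((full & lock) -> (AF (crit & ~lock)))) = {0, 1, 4, 5, 7, 8}, so the formula does not hold at 2.

No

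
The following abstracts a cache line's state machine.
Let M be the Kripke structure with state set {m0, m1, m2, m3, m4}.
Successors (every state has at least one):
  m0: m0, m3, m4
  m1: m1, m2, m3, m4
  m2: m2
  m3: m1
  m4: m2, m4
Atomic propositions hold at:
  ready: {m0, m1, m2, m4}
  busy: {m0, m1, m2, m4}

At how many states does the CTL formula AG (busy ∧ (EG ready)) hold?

EG ready: greatest fixpoint, start Z0 = {m0, m1, m2, m4}, keep only states in Sat with some successor in Z. Already a fixed point.
Sat(EG ready) = {m0, m1, m2, m4}
Sat(busy ∧ (EG ready)) = {m0, m1, m2, m4}
AG (busy ∧ (EG ready)): greatest fixpoint, start Z0 = {m0, m1, m2, m4}, keep only states in Sat with every successor in Z. Z1 = {m2, m4}; fixed.
Sat(AG (busy ∧ (EG ready))) = {m2, m4}
|Sat(AG (busy ∧ (EG ready)))| = |{m2, m4}| = 2.

2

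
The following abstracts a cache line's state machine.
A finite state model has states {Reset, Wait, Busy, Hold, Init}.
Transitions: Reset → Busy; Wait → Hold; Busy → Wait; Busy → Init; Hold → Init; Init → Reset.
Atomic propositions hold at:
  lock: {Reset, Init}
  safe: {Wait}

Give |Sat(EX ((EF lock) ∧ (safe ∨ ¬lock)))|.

EF lock: least fixpoint, start Z0 = {Reset, Init}, add states with some successor in Z. Z1 = {Reset, Busy, Hold, Init}; Z2 = {Reset, Wait, Busy, Hold, Init}; fixed.
Sat(EF lock) = {Reset, Wait, Busy, Hold, Init}
Sat(¬lock) = {Wait, Busy, Hold}
Sat(safe ∨ ¬lock) = {Wait, Busy, Hold}
Sat((EF lock) ∧ (safe ∨ ¬lock)) = {Wait, Busy, Hold}
Sat(EX ((EF lock) ∧ (safe ∨ ¬lock))) = {s : some successor in {Wait, Busy, Hold}} = {Reset, Wait, Busy}
|Sat(EX ((EF lock) ∧ (safe ∨ ¬lock)))| = |{Reset, Wait, Busy}| = 3.

3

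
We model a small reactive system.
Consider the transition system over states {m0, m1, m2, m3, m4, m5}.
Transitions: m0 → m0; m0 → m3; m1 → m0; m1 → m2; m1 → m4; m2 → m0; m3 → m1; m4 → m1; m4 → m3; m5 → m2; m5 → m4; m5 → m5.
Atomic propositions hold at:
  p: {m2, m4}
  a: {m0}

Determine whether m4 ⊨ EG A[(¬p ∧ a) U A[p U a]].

Sat(¬p) = {m0, m1, m3, m5}
Sat(¬p ∧ a) = {m0}
A[p U a]: least fixpoint, start Z0 = Sat(a) = {m0}, add states in Sat(p) with every successor in Z. Z1 = {m0, m2}; fixed.
Sat(A[p U a]) = {m0, m2}
A[(¬p ∧ a) U A[p U a]]: least fixpoint, start Z0 = Sat(A[p U a]) = {m0, m2}, add states in Sat(¬p ∧ a) with every successor in Z. Already a fixed point.
Sat(A[(¬p ∧ a) U A[p U a]]) = {m0, m2}
EG A[(¬p ∧ a) U A[p U a]]: greatest fixpoint, start Z0 = {m0, m2}, keep only states in Sat with some successor in Z. Already a fixed point.
Sat(EG A[(¬p ∧ a) U A[p U a]]) = {m0, m2}
m4 ∉ Sat(EG A[(¬p ∧ a) U A[p U a]]) = {m0, m2}, so the formula does not hold at m4.

No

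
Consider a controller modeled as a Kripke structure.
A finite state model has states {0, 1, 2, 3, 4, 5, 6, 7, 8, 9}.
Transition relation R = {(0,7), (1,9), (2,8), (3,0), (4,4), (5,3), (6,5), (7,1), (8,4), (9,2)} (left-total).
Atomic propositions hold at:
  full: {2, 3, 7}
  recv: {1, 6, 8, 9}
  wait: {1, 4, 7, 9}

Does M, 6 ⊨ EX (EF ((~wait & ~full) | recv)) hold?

Sat(~wait) = {0, 2, 3, 5, 6, 8}
Sat(~full) = {0, 1, 4, 5, 6, 8, 9}
Sat(~wait & ~full) = {0, 5, 6, 8}
Sat((~wait & ~full) | recv) = {0, 1, 5, 6, 8, 9}
EF ((~wait & ~full) | recv): least fixpoint, start Z0 = {0, 1, 5, 6, 8, 9}, add states with some successor in Z. Z1 = {0, 1, 2, 3, 5, 6, 7, 8, 9}; fixed.
Sat(EF ((~wait & ~full) | recv)) = {0, 1, 2, 3, 5, 6, 7, 8, 9}
Sat(EX (EF ((~wait & ~full) | recv))) = {s : some successor in {0, 1, 2, 3, 5, 6, 7, 8, 9}} = {0, 1, 2, 3, 5, 6, 7, 9}
6 ∈ Sat(EX (EF ((~wait & ~full) | recv))) = {0, 1, 2, 3, 5, 6, 7, 9}, so the formula holds at 6.

Yes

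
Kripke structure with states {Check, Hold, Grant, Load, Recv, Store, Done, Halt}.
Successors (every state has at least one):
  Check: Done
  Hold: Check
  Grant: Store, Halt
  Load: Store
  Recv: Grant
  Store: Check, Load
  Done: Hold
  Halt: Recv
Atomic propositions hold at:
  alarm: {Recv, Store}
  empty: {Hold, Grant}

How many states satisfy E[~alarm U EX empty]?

Sat(~alarm) = {Check, Hold, Grant, Load, Done, Halt}
Sat(EX empty) = {s : some successor in {Hold, Grant}} = {Recv, Done}
E[~alarm U EX empty]: least fixpoint, start Z0 = Sat(EX empty) = {Recv, Done}, add states in Sat(~alarm) with some successor in Z. Z1 = {Check, Recv, Done, Halt}; Z2 = {Check, Hold, Grant, Recv, Done, Halt}; fixed.
Sat(E[~alarm U EX empty]) = {Check, Hold, Grant, Recv, Done, Halt}
|Sat(E[~alarm U EX empty])| = |{Check, Hold, Grant, Recv, Done, Halt}| = 6.

6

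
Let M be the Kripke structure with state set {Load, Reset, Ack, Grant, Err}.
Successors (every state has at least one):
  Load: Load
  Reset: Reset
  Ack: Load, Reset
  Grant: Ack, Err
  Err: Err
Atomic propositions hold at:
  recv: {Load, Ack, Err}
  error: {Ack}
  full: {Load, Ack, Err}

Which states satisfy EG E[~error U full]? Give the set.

{Load, Ack, Grant, Err}

Sat(~error) = {Load, Reset, Grant, Err}
E[~error U full]: least fixpoint, start Z0 = Sat(full) = {Load, Ack, Err}, add states in Sat(~error) with some successor in Z. Z1 = {Load, Ack, Grant, Err}; fixed.
Sat(E[~error U full]) = {Load, Ack, Grant, Err}
EG E[~error U full]: greatest fixpoint, start Z0 = {Load, Ack, Grant, Err}, keep only states in Sat with some successor in Z. Already a fixed point.
Sat(EG E[~error U full]) = {Load, Ack, Grant, Err}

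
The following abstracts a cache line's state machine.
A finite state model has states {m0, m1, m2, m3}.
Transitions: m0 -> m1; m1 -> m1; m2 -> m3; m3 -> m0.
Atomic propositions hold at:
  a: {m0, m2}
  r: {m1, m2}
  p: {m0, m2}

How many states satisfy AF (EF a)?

3

EF a: least fixpoint, start Z0 = {m0, m2}, add states with some successor in Z. Z1 = {m0, m2, m3}; fixed.
Sat(EF a) = {m0, m2, m3}
AF (EF a): least fixpoint, start Z0 = {m0, m2, m3}, add states with every successor in Z. Already a fixed point.
Sat(AF (EF a)) = {m0, m2, m3}
|Sat(AF (EF a))| = |{m0, m2, m3}| = 3.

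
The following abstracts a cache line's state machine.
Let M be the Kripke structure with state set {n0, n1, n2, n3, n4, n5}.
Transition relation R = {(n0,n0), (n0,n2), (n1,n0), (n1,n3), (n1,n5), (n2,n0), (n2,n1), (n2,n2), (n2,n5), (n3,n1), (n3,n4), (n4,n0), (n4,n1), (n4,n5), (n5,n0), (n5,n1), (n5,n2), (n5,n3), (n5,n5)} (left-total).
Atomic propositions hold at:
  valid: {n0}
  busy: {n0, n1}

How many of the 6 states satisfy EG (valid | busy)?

Sat(valid | busy) = {n0, n1}
EG (valid | busy): greatest fixpoint, start Z0 = {n0, n1}, keep only states in Sat with some successor in Z. Already a fixed point.
Sat(EG (valid | busy)) = {n0, n1}
|Sat(EG (valid | busy))| = |{n0, n1}| = 2.

2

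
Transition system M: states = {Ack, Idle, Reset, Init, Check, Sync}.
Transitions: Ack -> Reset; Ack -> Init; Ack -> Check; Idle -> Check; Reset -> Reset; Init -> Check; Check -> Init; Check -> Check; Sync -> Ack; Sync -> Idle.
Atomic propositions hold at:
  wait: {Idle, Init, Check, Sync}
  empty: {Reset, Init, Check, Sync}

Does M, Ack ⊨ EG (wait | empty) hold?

Sat(wait | empty) = {Idle, Reset, Init, Check, Sync}
EG (wait | empty): greatest fixpoint, start Z0 = {Idle, Reset, Init, Check, Sync}, keep only states in Sat with some successor in Z. Already a fixed point.
Sat(EG (wait | empty)) = {Idle, Reset, Init, Check, Sync}
Ack ∉ Sat(EG (wait | empty)) = {Idle, Reset, Init, Check, Sync}, so the formula does not hold at Ack.

No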